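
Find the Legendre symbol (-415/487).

1

(-415/487)
  = -(415/487)    [487 ≡ 3 mod 4 ⇒ (-1/487) = -1]
  = (487/415)    [QR: both ≡ 3 mod 4, sign flips]
  = (72/415)    [487 ≡ 72 mod 415]
  = (9/415)    [415 ≡ 7 mod 8 ⇒ (2/415)^3 = +1]
  = (415/9)    [QR: 9 ≡ 1 mod 4, sign kept]
  = (1/9)    [415 ≡ 1 mod 9]
  = 1    [(1/9) = 1]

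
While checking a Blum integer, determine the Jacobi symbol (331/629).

629 ≡ 1 (mod 4), so quadratic reciprocity gives (331/629) = (629/331). Reduce: 629 ≡ 298 (mod 331). Now have (298/331).
Factor out 2: 298 = 2·149. Since 331 ≡ 3 (mod 8), (2/331) = -1. Now have -(149/331).
149 ≡ 1 (mod 4), so quadratic reciprocity gives (149/331) = (331/149). Reduce: 331 ≡ 33 (mod 149). Now have -(33/149).
33 ≡ 1 (mod 4), so quadratic reciprocity gives (33/149) = (149/33). Reduce: 149 ≡ 17 (mod 33). Now have -(17/33).
17 ≡ 1 (mod 4), so quadratic reciprocity gives (17/33) = (33/17). Reduce: 33 ≡ 16 (mod 17). Now have -(16/17).
Factor out 2: 16 = 2^4. Since 17 ≡ 1 (mod 8), (2/17) = +1, and (2/17)^4 = +1. Now have -(1/17).
(1/17) = 1. Collecting the sign factors: -1.

-1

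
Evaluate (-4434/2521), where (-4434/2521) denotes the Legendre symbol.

(-4434/2521)
  = (4434/2521)    [2521 ≡ 1 mod 4 ⇒ (-1/2521) = +1]
  = (1913/2521)    [4434 ≡ 1913 mod 2521]
  = (2521/1913)    [QR: 1913 ≡ 1 mod 4, sign kept]
  = (608/1913)    [2521 ≡ 608 mod 1913]
  = (19/1913)    [1913 ≡ 1 mod 8 ⇒ (2/1913)^5 = +1]
  = (1913/19)    [QR: 1913 ≡ 1 mod 4, sign kept]
  = (13/19)    [1913 ≡ 13 mod 19]
  = (19/13)    [QR: 13 ≡ 1 mod 4, sign kept]
  = (6/13)    [19 ≡ 6 mod 13]
  = -(3/13)    [13 ≡ 5 mod 8 ⇒ (2/13) = -1]
  = -(13/3)    [QR: 13 ≡ 1 mod 4, sign kept]
  = -(1/3)    [13 ≡ 1 mod 3]
  = -1    [(1/3) = 1]

-1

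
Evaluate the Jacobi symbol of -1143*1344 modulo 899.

-1

By multiplicativity, (-1143·1344/899) = (-1143/899)·(1344/899).
First factor (-1143/899):
(-1143/899)
  = -(1143/899)    [899 ≡ 3 mod 4 ⇒ (-1/899) = -1]
  = -(244/899)    [1143 ≡ 244 mod 899]
  = -(61/899)    [899 ≡ 3 mod 8 ⇒ (2/899)^2 = +1]
  = -(899/61)    [QR: 61 ≡ 1 mod 4, sign kept]
  = -(45/61)    [899 ≡ 45 mod 61]
  = -(61/45)    [QR: 45 ≡ 1 mod 4, sign kept]
  = -(16/45)    [61 ≡ 16 mod 45]
  = -(1/45)    [45 ≡ 5 mod 8 ⇒ (2/45)^4 = +1]
  = -1    [(1/45) = 1]
Second factor (1344/899):
(1344/899)
  = (445/899)    [1344 ≡ 445 mod 899]
  = (899/445)    [QR: 445 ≡ 1 mod 4, sign kept]
  = (9/445)    [899 ≡ 9 mod 445]
  = (445/9)    [QR: 9 ≡ 1 mod 4, sign kept]
  = (4/9)    [445 ≡ 4 mod 9]
  = (1/9)    [9 ≡ 1 mod 8 ⇒ (2/9)^2 = +1]
  = 1    [(1/9) = 1]
Product: (-1)·(1) = -1.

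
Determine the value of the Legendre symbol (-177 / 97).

-1

Pull out -1: (-177 / 97) = (-1 / 97)·(177 / 97). Since 97 ≡ 1 (mod 4), (-1 / 97) = +1. Now have (177 / 97).
Reduce the numerator: 177 ≡ 80 (mod 97), so (177 / 97) = (80 / 97).
Factor out 2: 80 = 2^4·5. Since 97 ≡ 1 (mod 8), (2 / 97) = +1, and (2 / 97)^4 = +1. Now have (5 / 97).
5 ≡ 1 (mod 4), so quadratic reciprocity gives (5 / 97) = (97 / 5). Reduce: 97 ≡ 2 (mod 5). Now have (2 / 5).
Factor out 2: 2 = 2. Since 5 ≡ 5 (mod 8), (2 / 5) = -1. Now have -(1 / 5).
(1 / 5) = 1. Collecting the sign factors: -1.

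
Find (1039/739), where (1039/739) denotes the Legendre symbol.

-1

(1039/739)
  = (300/739)    [1039 ≡ 300 mod 739]
  = (75/739)    [739 ≡ 3 mod 8 ⇒ (2/739)^2 = +1]
  = -(739/75)    [QR: both ≡ 3 mod 4, sign flips]
  = -(64/75)    [739 ≡ 64 mod 75]
  = -(1/75)    [75 ≡ 3 mod 8 ⇒ (2/75)^6 = +1]
  = -1    [(1/75) = 1]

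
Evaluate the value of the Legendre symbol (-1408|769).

-1

(-1408|769)
  = (130|769)    [-1408 ≡ 130 mod 769]
  = (65|769)    [769 ≡ 1 mod 8 ⇒ (2|769) = +1]
  = (769|65)    [QR: 65 ≡ 1 mod 4, sign kept]
  = (54|65)    [769 ≡ 54 mod 65]
  = (27|65)    [65 ≡ 1 mod 8 ⇒ (2|65) = +1]
  = (65|27)    [QR: 65 ≡ 1 mod 4, sign kept]
  = (11|27)    [65 ≡ 11 mod 27]
  = -(27|11)    [QR: both ≡ 3 mod 4, sign flips]
  = -(5|11)    [27 ≡ 5 mod 11]
  = -(11|5)    [QR: 5 ≡ 1 mod 4, sign kept]
  = -(1|5)    [11 ≡ 1 mod 5]
  = -1    [(1|5) = 1]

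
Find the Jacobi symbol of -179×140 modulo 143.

By multiplicativity, (-179·140/143) = (-179/143)·(140/143).
First factor (-179/143):
(-179/143)
  = -(179/143)    [143 ≡ 3 mod 4 ⇒ (-1/143) = -1]
  = -(36/143)    [179 ≡ 36 mod 143]
  = -(9/143)    [143 ≡ 7 mod 8 ⇒ (2/143)^2 = +1]
  = -(143/9)    [QR: 9 ≡ 1 mod 4, sign kept]
  = -(8/9)    [143 ≡ 8 mod 9]
  = -(1/9)    [9 ≡ 1 mod 8 ⇒ (2/9)^3 = +1]
  = -1    [(1/9) = 1]
Second factor (140/143):
(140/143)
  = (35/143)    [143 ≡ 7 mod 8 ⇒ (2/143)^2 = +1]
  = -(143/35)    [QR: both ≡ 3 mod 4, sign flips]
  = -(3/35)    [143 ≡ 3 mod 35]
  = (35/3)    [QR: both ≡ 3 mod 4, sign flips]
  = (2/3)    [35 ≡ 2 mod 3]
  = -(1/3)    [3 ≡ 3 mod 8 ⇒ (2/3) = -1]
  = -1    [(1/3) = 1]
Product: (-1)·(-1) = 1.

1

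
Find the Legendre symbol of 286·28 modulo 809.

-1

By multiplicativity, (286·28|809) = (286|809)·(28|809).
First factor (286|809):
Factor out 2: 286 = 2·143. Since 809 ≡ 1 (mod 8), (2|809) = +1. Now have (143|809).
809 ≡ 1 (mod 4), so quadratic reciprocity gives (143|809) = (809|143). Reduce: 809 ≡ 94 (mod 143). Now have (94|143).
Factor out 2: 94 = 2·47. Since 143 ≡ 7 (mod 8), (2|143) = +1. Now have (47|143).
Both 47 ≡ 3 and 143 ≡ 3 (mod 4), so reciprocity gives (47|143) = -(143|47). Reduce: 143 ≡ 2 (mod 47). Now have -(2|47).
Factor out 2: 2 = 2. Since 47 ≡ 7 (mod 8), (2|47) = +1. Now have -(1|47).
(1|47) = 1. Collecting the sign factors: -1.
Second factor (28|809):
Factor out 2: 28 = 2^2·7. Since 809 ≡ 1 (mod 8), (2|809) = +1, and (2|809)^2 = +1. Now have (7|809).
809 ≡ 1 (mod 4), so quadratic reciprocity gives (7|809) = (809|7). Reduce: 809 ≡ 4 (mod 7). Now have (4|7).
Factor out 2: 4 = 2^2. Since 7 ≡ 7 (mod 8), (2|7) = +1, and (2|7)^2 = +1. Now have (1|7).
(1|7) = 1. Collecting the sign factors: 1.
Product: (-1)·(1) = -1.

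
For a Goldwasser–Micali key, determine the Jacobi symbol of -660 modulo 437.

Reduce the numerator: -660 ≡ 214 (mod 437), so (-660/437) = (214/437).
Factor out 2: 214 = 2·107. Since 437 ≡ 5 (mod 8), (2/437) = -1. Now have -(107/437).
437 ≡ 1 (mod 4), so quadratic reciprocity gives (107/437) = (437/107). Reduce: 437 ≡ 9 (mod 107). Now have -(9/107).
9 ≡ 1 (mod 4), so quadratic reciprocity gives (9/107) = (107/9). Reduce: 107 ≡ 8 (mod 9). Now have -(8/9).
Factor out 2: 8 = 2^3. Since 9 ≡ 1 (mod 8), (2/9) = +1, and (2/9)^3 = +1. Now have -(1/9).
(1/9) = 1. Collecting the sign factors: -1.

-1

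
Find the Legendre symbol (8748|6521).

-1

(8748|6521)
  = (2227|6521)    [8748 ≡ 2227 mod 6521]
  = (6521|2227)    [QR: 6521 ≡ 1 mod 4, sign kept]
  = (2067|2227)    [6521 ≡ 2067 mod 2227]
  = -(2227|2067)    [QR: both ≡ 3 mod 4, sign flips]
  = -(160|2067)    [2227 ≡ 160 mod 2067]
  = (5|2067)    [2067 ≡ 3 mod 8 ⇒ (2|2067)^5 = -1]
  = (2067|5)    [QR: 5 ≡ 1 mod 4, sign kept]
  = (2|5)    [2067 ≡ 2 mod 5]
  = -(1|5)    [5 ≡ 5 mod 8 ⇒ (2|5) = -1]
  = -1    [(1|5) = 1]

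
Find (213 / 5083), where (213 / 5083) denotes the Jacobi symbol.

(213 / 5083)
  = (5083 / 213)    [QR: 213 ≡ 1 mod 4, sign kept]
  = (184 / 213)    [5083 ≡ 184 mod 213]
  = -(23 / 213)    [213 ≡ 5 mod 8 ⇒ (2 / 213)^3 = -1]
  = -(213 / 23)    [QR: 213 ≡ 1 mod 4, sign kept]
  = -(6 / 23)    [213 ≡ 6 mod 23]
  = -(3 / 23)    [23 ≡ 7 mod 8 ⇒ (2 / 23) = +1]
  = (23 / 3)    [QR: both ≡ 3 mod 4, sign flips]
  = (2 / 3)    [23 ≡ 2 mod 3]
  = -(1 / 3)    [3 ≡ 3 mod 8 ⇒ (2 / 3) = -1]
  = -1    [(1 / 3) = 1]

-1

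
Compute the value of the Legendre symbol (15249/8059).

1

Reduce the numerator: 15249 ≡ 7190 (mod 8059), so (15249/8059) = (7190/8059).
Factor out 2: 7190 = 2·3595. Since 8059 ≡ 3 (mod 8), (2/8059) = -1. Now have -(3595/8059).
Both 3595 ≡ 3 and 8059 ≡ 3 (mod 4), so reciprocity gives (3595/8059) = -(8059/3595). Reduce: 8059 ≡ 869 (mod 3595). Now have (869/3595).
869 ≡ 1 (mod 4), so quadratic reciprocity gives (869/3595) = (3595/869). Reduce: 3595 ≡ 119 (mod 869). Now have (119/869).
869 ≡ 1 (mod 4), so quadratic reciprocity gives (119/869) = (869/119). Reduce: 869 ≡ 36 (mod 119). Now have (36/119).
Factor out 2: 36 = 2^2·9. Since 119 ≡ 7 (mod 8), (2/119) = +1, and (2/119)^2 = +1. Now have (9/119).
9 ≡ 1 (mod 4), so quadratic reciprocity gives (9/119) = (119/9). Reduce: 119 ≡ 2 (mod 9). Now have (2/9).
Factor out 2: 2 = 2. Since 9 ≡ 1 (mod 8), (2/9) = +1. Now have (1/9).
(1/9) = 1. Collecting the sign factors: 1.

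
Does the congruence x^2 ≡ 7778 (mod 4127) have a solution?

yes

Reduce the numerator: 7778 ≡ 3651 (mod 4127), so (7778|4127) = (3651|4127).
Both 3651 ≡ 3 and 4127 ≡ 3 (mod 4), so reciprocity gives (3651|4127) = -(4127|3651). Reduce: 4127 ≡ 476 (mod 3651). Now have -(476|3651).
Factor out 2: 476 = 2^2·119. Since 3651 ≡ 3 (mod 8), (2|3651) = -1, and (2|3651)^2 = +1. Now have -(119|3651).
Both 119 ≡ 3 and 3651 ≡ 3 (mod 4), so reciprocity gives (119|3651) = -(3651|119). Reduce: 3651 ≡ 81 (mod 119). Now have (81|119).
81 ≡ 1 (mod 4), so quadratic reciprocity gives (81|119) = (119|81). Reduce: 119 ≡ 38 (mod 81). Now have (38|81).
Factor out 2: 38 = 2·19. Since 81 ≡ 1 (mod 8), (2|81) = +1. Now have (19|81).
81 ≡ 1 (mod 4), so quadratic reciprocity gives (19|81) = (81|19). Reduce: 81 ≡ 5 (mod 19). Now have (5|19).
5 ≡ 1 (mod 4), so quadratic reciprocity gives (5|19) = (19|5). Reduce: 19 ≡ 4 (mod 5). Now have (4|5).
Factor out 2: 4 = 2^2. Since 5 ≡ 5 (mod 8), (2|5) = -1, and (2|5)^2 = +1. Now have (1|5).
(1|5) = 1. Collecting the sign factors: 1.
(7778|4127) = 1, and 4127 is prime, so 7778 is a quadratic residue mod 4127.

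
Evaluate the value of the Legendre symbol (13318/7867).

-1

Reduce the numerator: 13318 ≡ 5451 (mod 7867), so (13318/7867) = (5451/7867).
Both 5451 ≡ 3 and 7867 ≡ 3 (mod 4), so reciprocity gives (5451/7867) = -(7867/5451). Reduce: 7867 ≡ 2416 (mod 5451). Now have -(2416/5451).
Factor out 2: 2416 = 2^4·151. Since 5451 ≡ 3 (mod 8), (2/5451) = -1, and (2/5451)^4 = +1. Now have -(151/5451).
Both 151 ≡ 3 and 5451 ≡ 3 (mod 4), so reciprocity gives (151/5451) = -(5451/151). Reduce: 5451 ≡ 15 (mod 151). Now have (15/151).
Both 15 ≡ 3 and 151 ≡ 3 (mod 4), so reciprocity gives (15/151) = -(151/15). Reduce: 151 ≡ 1 (mod 15). Now have -(1/15).
(1/15) = 1. Collecting the sign factors: -1.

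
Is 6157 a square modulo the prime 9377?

(6157|9377)
  = (9377|6157)    [QR: 6157 ≡ 1 mod 4, sign kept]
  = (3220|6157)    [9377 ≡ 3220 mod 6157]
  = (805|6157)    [6157 ≡ 5 mod 8 ⇒ (2|6157)^2 = +1]
  = (6157|805)    [QR: 805 ≡ 1 mod 4, sign kept]
  = (522|805)    [6157 ≡ 522 mod 805]
  = -(261|805)    [805 ≡ 5 mod 8 ⇒ (2|805) = -1]
  = -(805|261)    [QR: 261 ≡ 1 mod 4, sign kept]
  = -(22|261)    [805 ≡ 22 mod 261]
  = (11|261)    [261 ≡ 5 mod 8 ⇒ (2|261) = -1]
  = (261|11)    [QR: 261 ≡ 1 mod 4, sign kept]
  = (8|11)    [261 ≡ 8 mod 11]
  = -(1|11)    [11 ≡ 3 mod 8 ⇒ (2|11)^3 = -1]
  = -1    [(1|11) = 1]
The Legendre symbol is -1, so x^2 ≡ 6157 (mod 9377) has no solution.

no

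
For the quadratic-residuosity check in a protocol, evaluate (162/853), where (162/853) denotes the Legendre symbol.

Factor out 2: 162 = 2·81. Since 853 ≡ 5 (mod 8), (2/853) = -1. Now have -(81/853).
81 ≡ 1 (mod 4), so quadratic reciprocity gives (81/853) = (853/81). Reduce: 853 ≡ 43 (mod 81). Now have -(43/81).
81 ≡ 1 (mod 4), so quadratic reciprocity gives (43/81) = (81/43). Reduce: 81 ≡ 38 (mod 43). Now have -(38/43).
Factor out 2: 38 = 2·19. Since 43 ≡ 3 (mod 8), (2/43) = -1. Now have (19/43).
Both 19 ≡ 3 and 43 ≡ 3 (mod 4), so reciprocity gives (19/43) = -(43/19). Reduce: 43 ≡ 5 (mod 19). Now have -(5/19).
5 ≡ 1 (mod 4), so quadratic reciprocity gives (5/19) = (19/5). Reduce: 19 ≡ 4 (mod 5). Now have -(4/5).
Factor out 2: 4 = 2^2. Since 5 ≡ 5 (mod 8), (2/5) = -1, and (2/5)^2 = +1. Now have -(1/5).
(1/5) = 1. Collecting the sign factors: -1.

-1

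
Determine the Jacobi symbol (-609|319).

0

(-609|319)
  = -(609|319)    [319 ≡ 3 mod 4 ⇒ (-1|319) = -1]
  = -(290|319)    [609 ≡ 290 mod 319]
  = -(145|319)    [319 ≡ 7 mod 8 ⇒ (2|319) = +1]
  = -(319|145)    [QR: 145 ≡ 1 mod 4, sign kept]
  = -(29|145)    [319 ≡ 29 mod 145]
  = -(145|29)    [QR: 29 ≡ 1 mod 4, sign kept]
  = -(0|29)    [145 ≡ 0 mod 29]
  = 0    [numerator 0, gcd > 1]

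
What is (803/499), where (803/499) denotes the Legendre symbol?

-1

Reduce the numerator: 803 ≡ 304 (mod 499), so (803/499) = (304/499).
Factor out 2: 304 = 2^4·19. Since 499 ≡ 3 (mod 8), (2/499) = -1, and (2/499)^4 = +1. Now have (19/499).
Both 19 ≡ 3 and 499 ≡ 3 (mod 4), so reciprocity gives (19/499) = -(499/19). Reduce: 499 ≡ 5 (mod 19). Now have -(5/19).
5 ≡ 1 (mod 4), so quadratic reciprocity gives (5/19) = (19/5). Reduce: 19 ≡ 4 (mod 5). Now have -(4/5).
Factor out 2: 4 = 2^2. Since 5 ≡ 5 (mod 8), (2/5) = -1, and (2/5)^2 = +1. Now have -(1/5).
(1/5) = 1. Collecting the sign factors: -1.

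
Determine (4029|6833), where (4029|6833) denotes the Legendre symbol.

1

(4029|6833)
  = (6833|4029)    [QR: 4029 ≡ 1 mod 4, sign kept]
  = (2804|4029)    [6833 ≡ 2804 mod 4029]
  = (701|4029)    [4029 ≡ 5 mod 8 ⇒ (2|4029)^2 = +1]
  = (4029|701)    [QR: 701 ≡ 1 mod 4, sign kept]
  = (524|701)    [4029 ≡ 524 mod 701]
  = (131|701)    [701 ≡ 5 mod 8 ⇒ (2|701)^2 = +1]
  = (701|131)    [QR: 701 ≡ 1 mod 4, sign kept]
  = (46|131)    [701 ≡ 46 mod 131]
  = -(23|131)    [131 ≡ 3 mod 8 ⇒ (2|131) = -1]
  = (131|23)    [QR: both ≡ 3 mod 4, sign flips]
  = (16|23)    [131 ≡ 16 mod 23]
  = (1|23)    [23 ≡ 7 mod 8 ⇒ (2|23)^4 = +1]
  = 1    [(1|23) = 1]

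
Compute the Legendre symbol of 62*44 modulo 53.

1

By multiplicativity, (62·44/53) = (62/53)·(44/53).
First factor (62/53):
(62/53)
  = (9/53)    [62 ≡ 9 mod 53]
  = (53/9)    [QR: 9 ≡ 1 mod 4, sign kept]
  = (8/9)    [53 ≡ 8 mod 9]
  = (1/9)    [9 ≡ 1 mod 8 ⇒ (2/9)^3 = +1]
  = 1    [(1/9) = 1]
Second factor (44/53):
(44/53)
  = (11/53)    [53 ≡ 5 mod 8 ⇒ (2/53)^2 = +1]
  = (53/11)    [QR: 53 ≡ 1 mod 4, sign kept]
  = (9/11)    [53 ≡ 9 mod 11]
  = (11/9)    [QR: 9 ≡ 1 mod 4, sign kept]
  = (2/9)    [11 ≡ 2 mod 9]
  = (1/9)    [9 ≡ 1 mod 8 ⇒ (2/9) = +1]
  = 1    [(1/9) = 1]
Product: (1)·(1) = 1.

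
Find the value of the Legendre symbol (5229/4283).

Reduce the numerator: 5229 ≡ 946 (mod 4283), so (5229/4283) = (946/4283).
Factor out 2: 946 = 2·473. Since 4283 ≡ 3 (mod 8), (2/4283) = -1. Now have -(473/4283).
473 ≡ 1 (mod 4), so quadratic reciprocity gives (473/4283) = (4283/473). Reduce: 4283 ≡ 26 (mod 473). Now have -(26/473).
Factor out 2: 26 = 2·13. Since 473 ≡ 1 (mod 8), (2/473) = +1. Now have -(13/473).
13 ≡ 1 (mod 4), so quadratic reciprocity gives (13/473) = (473/13). Reduce: 473 ≡ 5 (mod 13). Now have -(5/13).
5 ≡ 1 (mod 4), so quadratic reciprocity gives (5/13) = (13/5). Reduce: 13 ≡ 3 (mod 5). Now have -(3/5).
5 ≡ 1 (mod 4), so quadratic reciprocity gives (3/5) = (5/3). Reduce: 5 ≡ 2 (mod 3). Now have -(2/3).
Factor out 2: 2 = 2. Since 3 ≡ 3 (mod 8), (2/3) = -1. Now have (1/3).
(1/3) = 1. Collecting the sign factors: 1.

1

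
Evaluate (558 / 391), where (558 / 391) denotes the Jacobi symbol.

-1

Reduce the numerator: 558 ≡ 167 (mod 391), so (558 / 391) = (167 / 391).
Both 167 ≡ 3 and 391 ≡ 3 (mod 4), so reciprocity gives (167 / 391) = -(391 / 167). Reduce: 391 ≡ 57 (mod 167). Now have -(57 / 167).
57 ≡ 1 (mod 4), so quadratic reciprocity gives (57 / 167) = (167 / 57). Reduce: 167 ≡ 53 (mod 57). Now have -(53 / 57).
53 ≡ 1 (mod 4), so quadratic reciprocity gives (53 / 57) = (57 / 53). Reduce: 57 ≡ 4 (mod 53). Now have -(4 / 53).
Factor out 2: 4 = 2^2. Since 53 ≡ 5 (mod 8), (2 / 53) = -1, and (2 / 53)^2 = +1. Now have -(1 / 53).
(1 / 53) = 1. Collecting the sign factors: -1.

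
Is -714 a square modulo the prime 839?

yes

Reduce the numerator: -714 ≡ 125 (mod 839), so (-714/839) = (125/839).
125 ≡ 1 (mod 4), so quadratic reciprocity gives (125/839) = (839/125). Reduce: 839 ≡ 89 (mod 125). Now have (89/125).
89 ≡ 1 (mod 4), so quadratic reciprocity gives (89/125) = (125/89). Reduce: 125 ≡ 36 (mod 89). Now have (36/89).
Factor out 2: 36 = 2^2·9. Since 89 ≡ 1 (mod 8), (2/89) = +1, and (2/89)^2 = +1. Now have (9/89).
9 ≡ 1 (mod 4), so quadratic reciprocity gives (9/89) = (89/9). Reduce: 89 ≡ 8 (mod 9). Now have (8/9).
Factor out 2: 8 = 2^3. Since 9 ≡ 1 (mod 8), (2/9) = +1, and (2/9)^3 = +1. Now have (1/9).
(1/9) = 1. Collecting the sign factors: 1.
(-714/839) = 1, and 839 is prime, so -714 is a quadratic residue mod 839.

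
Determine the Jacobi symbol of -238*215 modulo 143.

By multiplicativity, (-238·215/143) = (-238/143)·(215/143).
First factor (-238/143):
(-238/143)
  = (48/143)    [-238 ≡ 48 mod 143]
  = (3/143)    [143 ≡ 7 mod 8 ⇒ (2/143)^4 = +1]
  = -(143/3)    [QR: both ≡ 3 mod 4, sign flips]
  = -(2/3)    [143 ≡ 2 mod 3]
  = (1/3)    [3 ≡ 3 mod 8 ⇒ (2/3) = -1]
  = 1    [(1/3) = 1]
Second factor (215/143):
(215/143)
  = (72/143)    [215 ≡ 72 mod 143]
  = (9/143)    [143 ≡ 7 mod 8 ⇒ (2/143)^3 = +1]
  = (143/9)    [QR: 9 ≡ 1 mod 4, sign kept]
  = (8/9)    [143 ≡ 8 mod 9]
  = (1/9)    [9 ≡ 1 mod 8 ⇒ (2/9)^3 = +1]
  = 1    [(1/9) = 1]
Product: (1)·(1) = 1.

1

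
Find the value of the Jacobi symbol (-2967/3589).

-1

(-2967/3589)
  = (622/3589)    [-2967 ≡ 622 mod 3589]
  = -(311/3589)    [3589 ≡ 5 mod 8 ⇒ (2/3589) = -1]
  = -(3589/311)    [QR: 3589 ≡ 1 mod 4, sign kept]
  = -(168/311)    [3589 ≡ 168 mod 311]
  = -(21/311)    [311 ≡ 7 mod 8 ⇒ (2/311)^3 = +1]
  = -(311/21)    [QR: 21 ≡ 1 mod 4, sign kept]
  = -(17/21)    [311 ≡ 17 mod 21]
  = -(21/17)    [QR: 17 ≡ 1 mod 4, sign kept]
  = -(4/17)    [21 ≡ 4 mod 17]
  = -(1/17)    [17 ≡ 1 mod 8 ⇒ (2/17)^2 = +1]
  = -1    [(1/17) = 1]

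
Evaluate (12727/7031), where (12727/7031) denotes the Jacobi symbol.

0

Reduce the numerator: 12727 ≡ 5696 (mod 7031), so (12727/7031) = (5696/7031).
Factor out 2: 5696 = 2^6·89. Since 7031 ≡ 7 (mod 8), (2/7031) = +1, and (2/7031)^6 = +1. Now have (89/7031).
89 ≡ 1 (mod 4), so quadratic reciprocity gives (89/7031) = (7031/89). Reduce: 7031 ≡ 0 (mod 89). Now have (0/89).
The numerator is now 0 with denominator 89 > 1: the symbol is 0.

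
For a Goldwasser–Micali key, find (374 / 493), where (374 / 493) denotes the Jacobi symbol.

(374 / 493)
  = -(187 / 493)    [493 ≡ 5 mod 8 ⇒ (2 / 493) = -1]
  = -(493 / 187)    [QR: 493 ≡ 1 mod 4, sign kept]
  = -(119 / 187)    [493 ≡ 119 mod 187]
  = (187 / 119)    [QR: both ≡ 3 mod 4, sign flips]
  = (68 / 119)    [187 ≡ 68 mod 119]
  = (17 / 119)    [119 ≡ 7 mod 8 ⇒ (2 / 119)^2 = +1]
  = (119 / 17)    [QR: 17 ≡ 1 mod 4, sign kept]
  = (0 / 17)    [119 ≡ 0 mod 17]
  = 0    [numerator 0, gcd > 1]

0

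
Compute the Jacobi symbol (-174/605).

1

Reduce the numerator: -174 ≡ 431 (mod 605), so (-174/605) = (431/605).
605 ≡ 1 (mod 4), so quadratic reciprocity gives (431/605) = (605/431). Reduce: 605 ≡ 174 (mod 431). Now have (174/431).
Factor out 2: 174 = 2·87. Since 431 ≡ 7 (mod 8), (2/431) = +1. Now have (87/431).
Both 87 ≡ 3 and 431 ≡ 3 (mod 4), so reciprocity gives (87/431) = -(431/87). Reduce: 431 ≡ 83 (mod 87). Now have -(83/87).
Both 83 ≡ 3 and 87 ≡ 3 (mod 4), so reciprocity gives (83/87) = -(87/83). Reduce: 87 ≡ 4 (mod 83). Now have (4/83).
Factor out 2: 4 = 2^2. Since 83 ≡ 3 (mod 8), (2/83) = -1, and (2/83)^2 = +1. Now have (1/83).
(1/83) = 1. Collecting the sign factors: 1.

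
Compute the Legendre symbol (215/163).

Reduce the numerator: 215 ≡ 52 (mod 163), so (215/163) = (52/163).
Factor out 2: 52 = 2^2·13. Since 163 ≡ 3 (mod 8), (2/163) = -1, and (2/163)^2 = +1. Now have (13/163).
13 ≡ 1 (mod 4), so quadratic reciprocity gives (13/163) = (163/13). Reduce: 163 ≡ 7 (mod 13). Now have (7/13).
13 ≡ 1 (mod 4), so quadratic reciprocity gives (7/13) = (13/7). Reduce: 13 ≡ 6 (mod 7). Now have (6/7).
Factor out 2: 6 = 2·3. Since 7 ≡ 7 (mod 8), (2/7) = +1. Now have (3/7).
Both 3 ≡ 3 and 7 ≡ 3 (mod 4), so reciprocity gives (3/7) = -(7/3). Reduce: 7 ≡ 1 (mod 3). Now have -(1/3).
(1/3) = 1. Collecting the sign factors: -1.

-1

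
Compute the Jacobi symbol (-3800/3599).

Reduce the numerator: -3800 ≡ 3398 (mod 3599), so (-3800/3599) = (3398/3599).
Factor out 2: 3398 = 2·1699. Since 3599 ≡ 7 (mod 8), (2/3599) = +1. Now have (1699/3599).
Both 1699 ≡ 3 and 3599 ≡ 3 (mod 4), so reciprocity gives (1699/3599) = -(3599/1699). Reduce: 3599 ≡ 201 (mod 1699). Now have -(201/1699).
201 ≡ 1 (mod 4), so quadratic reciprocity gives (201/1699) = (1699/201). Reduce: 1699 ≡ 91 (mod 201). Now have -(91/201).
201 ≡ 1 (mod 4), so quadratic reciprocity gives (91/201) = (201/91). Reduce: 201 ≡ 19 (mod 91). Now have -(19/91).
Both 19 ≡ 3 and 91 ≡ 3 (mod 4), so reciprocity gives (19/91) = -(91/19). Reduce: 91 ≡ 15 (mod 19). Now have (15/19).
Both 15 ≡ 3 and 19 ≡ 3 (mod 4), so reciprocity gives (15/19) = -(19/15). Reduce: 19 ≡ 4 (mod 15). Now have -(4/15).
Factor out 2: 4 = 2^2. Since 15 ≡ 7 (mod 8), (2/15) = +1, and (2/15)^2 = +1. Now have -(1/15).
(1/15) = 1. Collecting the sign factors: -1.

-1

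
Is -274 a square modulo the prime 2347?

(-274|2347)
  = (2073|2347)    [-274 ≡ 2073 mod 2347]
  = (2347|2073)    [QR: 2073 ≡ 1 mod 4, sign kept]
  = (274|2073)    [2347 ≡ 274 mod 2073]
  = (137|2073)    [2073 ≡ 1 mod 8 ⇒ (2|2073) = +1]
  = (2073|137)    [QR: 137 ≡ 1 mod 4, sign kept]
  = (18|137)    [2073 ≡ 18 mod 137]
  = (9|137)    [137 ≡ 1 mod 8 ⇒ (2|137) = +1]
  = (137|9)    [QR: 9 ≡ 1 mod 4, sign kept]
  = (2|9)    [137 ≡ 2 mod 9]
  = (1|9)    [9 ≡ 1 mod 8 ⇒ (2|9) = +1]
  = 1    [(1|9) = 1]
(-274|2347) = 1, and 2347 is prime, so -274 is a quadratic residue mod 2347.

yes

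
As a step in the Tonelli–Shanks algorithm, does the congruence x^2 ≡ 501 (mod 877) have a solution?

(501|877)
  = (877|501)    [QR: 501 ≡ 1 mod 4, sign kept]
  = (376|501)    [877 ≡ 376 mod 501]
  = -(47|501)    [501 ≡ 5 mod 8 ⇒ (2|501)^3 = -1]
  = -(501|47)    [QR: 501 ≡ 1 mod 4, sign kept]
  = -(31|47)    [501 ≡ 31 mod 47]
  = (47|31)    [QR: both ≡ 3 mod 4, sign flips]
  = (16|31)    [47 ≡ 16 mod 31]
  = (1|31)    [31 ≡ 7 mod 8 ⇒ (2|31)^4 = +1]
  = 1    [(1|31) = 1]
The Legendre symbol is 1, so x^2 ≡ 501 (mod 877) has solution.

yes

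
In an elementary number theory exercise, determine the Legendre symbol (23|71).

(23|71)
  = -(71|23)    [QR: both ≡ 3 mod 4, sign flips]
  = -(2|23)    [71 ≡ 2 mod 23]
  = -(1|23)    [23 ≡ 7 mod 8 ⇒ (2|23) = +1]
  = -1    [(1|23) = 1]

-1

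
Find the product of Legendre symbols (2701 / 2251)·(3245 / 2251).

By multiplicativity, (2701·3245 / 2251) = (2701 / 2251)·(3245 / 2251).
First factor (2701 / 2251):
(2701 / 2251)
  = (450 / 2251)    [2701 ≡ 450 mod 2251]
  = -(225 / 2251)    [2251 ≡ 3 mod 8 ⇒ (2 / 2251) = -1]
  = -(2251 / 225)    [QR: 225 ≡ 1 mod 4, sign kept]
  = -(1 / 225)    [2251 ≡ 1 mod 225]
  = -1    [(1 / 225) = 1]
Second factor (3245 / 2251):
(3245 / 2251)
  = (994 / 2251)    [3245 ≡ 994 mod 2251]
  = -(497 / 2251)    [2251 ≡ 3 mod 8 ⇒ (2 / 2251) = -1]
  = -(2251 / 497)    [QR: 497 ≡ 1 mod 4, sign kept]
  = -(263 / 497)    [2251 ≡ 263 mod 497]
  = -(497 / 263)    [QR: 497 ≡ 1 mod 4, sign kept]
  = -(234 / 263)    [497 ≡ 234 mod 263]
  = -(117 / 263)    [263 ≡ 7 mod 8 ⇒ (2 / 263) = +1]
  = -(263 / 117)    [QR: 117 ≡ 1 mod 4, sign kept]
  = -(29 / 117)    [263 ≡ 29 mod 117]
  = -(117 / 29)    [QR: 29 ≡ 1 mod 4, sign kept]
  = -(1 / 29)    [117 ≡ 1 mod 29]
  = -1    [(1 / 29) = 1]
Product: (-1)·(-1) = 1.

1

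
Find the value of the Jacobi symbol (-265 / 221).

Pull out -1: (-265 / 221) = (-1 / 221)·(265 / 221). Since 221 ≡ 1 (mod 4), (-1 / 221) = +1. Now have (265 / 221).
Reduce the numerator: 265 ≡ 44 (mod 221), so (265 / 221) = (44 / 221).
Factor out 2: 44 = 2^2·11. Since 221 ≡ 5 (mod 8), (2 / 221) = -1, and (2 / 221)^2 = +1. Now have (11 / 221).
221 ≡ 1 (mod 4), so quadratic reciprocity gives (11 / 221) = (221 / 11). Reduce: 221 ≡ 1 (mod 11). Now have (1 / 11).
(1 / 11) = 1. Collecting the sign factors: 1.

1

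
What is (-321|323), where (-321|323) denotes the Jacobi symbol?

Reduce the numerator: -321 ≡ 2 (mod 323), so (-321|323) = (2|323).
Factor out 2: 2 = 2. Since 323 ≡ 3 (mod 8), (2|323) = -1. Now have -(1|323).
(1|323) = 1. Collecting the sign factors: -1.

-1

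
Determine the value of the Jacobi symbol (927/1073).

-1

1073 ≡ 1 (mod 4), so quadratic reciprocity gives (927/1073) = (1073/927). Reduce: 1073 ≡ 146 (mod 927). Now have (146/927).
Factor out 2: 146 = 2·73. Since 927 ≡ 7 (mod 8), (2/927) = +1. Now have (73/927).
73 ≡ 1 (mod 4), so quadratic reciprocity gives (73/927) = (927/73). Reduce: 927 ≡ 51 (mod 73). Now have (51/73).
73 ≡ 1 (mod 4), so quadratic reciprocity gives (51/73) = (73/51). Reduce: 73 ≡ 22 (mod 51). Now have (22/51).
Factor out 2: 22 = 2·11. Since 51 ≡ 3 (mod 8), (2/51) = -1. Now have -(11/51).
Both 11 ≡ 3 and 51 ≡ 3 (mod 4), so reciprocity gives (11/51) = -(51/11). Reduce: 51 ≡ 7 (mod 11). Now have (7/11).
Both 7 ≡ 3 and 11 ≡ 3 (mod 4), so reciprocity gives (7/11) = -(11/7). Reduce: 11 ≡ 4 (mod 7). Now have -(4/7).
Factor out 2: 4 = 2^2. Since 7 ≡ 7 (mod 8), (2/7) = +1, and (2/7)^2 = +1. Now have -(1/7).
(1/7) = 1. Collecting the sign factors: -1.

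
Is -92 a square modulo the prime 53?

Reduce the numerator: -92 ≡ 14 (mod 53), so (-92/53) = (14/53).
Factor out 2: 14 = 2·7. Since 53 ≡ 5 (mod 8), (2/53) = -1. Now have -(7/53).
53 ≡ 1 (mod 4), so quadratic reciprocity gives (7/53) = (53/7). Reduce: 53 ≡ 4 (mod 7). Now have -(4/7).
Factor out 2: 4 = 2^2. Since 7 ≡ 7 (mod 8), (2/7) = +1, and (2/7)^2 = +1. Now have -(1/7).
(1/7) = 1. Collecting the sign factors: -1.
(-92/53) = -1, and 53 is prime, so -92 is not a quadratic residue mod 53.

no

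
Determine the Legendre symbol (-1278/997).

Pull out -1: (-1278/997) = (-1/997)·(1278/997). Since 997 ≡ 1 (mod 4), (-1/997) = +1. Now have (1278/997).
Reduce the numerator: 1278 ≡ 281 (mod 997), so (1278/997) = (281/997).
281 ≡ 1 (mod 4), so quadratic reciprocity gives (281/997) = (997/281). Reduce: 997 ≡ 154 (mod 281). Now have (154/281).
Factor out 2: 154 = 2·77. Since 281 ≡ 1 (mod 8), (2/281) = +1. Now have (77/281).
77 ≡ 1 (mod 4), so quadratic reciprocity gives (77/281) = (281/77). Reduce: 281 ≡ 50 (mod 77). Now have (50/77).
Factor out 2: 50 = 2·25. Since 77 ≡ 5 (mod 8), (2/77) = -1. Now have -(25/77).
25 ≡ 1 (mod 4), so quadratic reciprocity gives (25/77) = (77/25). Reduce: 77 ≡ 2 (mod 25). Now have -(2/25).
Factor out 2: 2 = 2. Since 25 ≡ 1 (mod 8), (2/25) = +1. Now have -(1/25).
(1/25) = 1. Collecting the sign factors: -1.

-1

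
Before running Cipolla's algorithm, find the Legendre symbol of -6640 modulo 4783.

Reduce the numerator: -6640 ≡ 2926 (mod 4783), so (-6640/4783) = (2926/4783).
Factor out 2: 2926 = 2·1463. Since 4783 ≡ 7 (mod 8), (2/4783) = +1. Now have (1463/4783).
Both 1463 ≡ 3 and 4783 ≡ 3 (mod 4), so reciprocity gives (1463/4783) = -(4783/1463). Reduce: 4783 ≡ 394 (mod 1463). Now have -(394/1463).
Factor out 2: 394 = 2·197. Since 1463 ≡ 7 (mod 8), (2/1463) = +1. Now have -(197/1463).
197 ≡ 1 (mod 4), so quadratic reciprocity gives (197/1463) = (1463/197). Reduce: 1463 ≡ 84 (mod 197). Now have -(84/197).
Factor out 2: 84 = 2^2·21. Since 197 ≡ 5 (mod 8), (2/197) = -1, and (2/197)^2 = +1. Now have -(21/197).
21 ≡ 1 (mod 4), so quadratic reciprocity gives (21/197) = (197/21). Reduce: 197 ≡ 8 (mod 21). Now have -(8/21).
Factor out 2: 8 = 2^3. Since 21 ≡ 5 (mod 8), (2/21) = -1, and (2/21)^3 = -1. Now have (1/21).
(1/21) = 1. Collecting the sign factors: 1.

1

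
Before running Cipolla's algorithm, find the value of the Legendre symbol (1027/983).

-1

Reduce the numerator: 1027 ≡ 44 (mod 983), so (1027/983) = (44/983).
Factor out 2: 44 = 2^2·11. Since 983 ≡ 7 (mod 8), (2/983) = +1, and (2/983)^2 = +1. Now have (11/983).
Both 11 ≡ 3 and 983 ≡ 3 (mod 4), so reciprocity gives (11/983) = -(983/11). Reduce: 983 ≡ 4 (mod 11). Now have -(4/11).
Factor out 2: 4 = 2^2. Since 11 ≡ 3 (mod 8), (2/11) = -1, and (2/11)^2 = +1. Now have -(1/11).
(1/11) = 1. Collecting the sign factors: -1.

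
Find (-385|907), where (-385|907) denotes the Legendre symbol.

1

(-385|907)
  = (522|907)    [-385 ≡ 522 mod 907]
  = -(261|907)    [907 ≡ 3 mod 8 ⇒ (2|907) = -1]
  = -(907|261)    [QR: 261 ≡ 1 mod 4, sign kept]
  = -(124|261)    [907 ≡ 124 mod 261]
  = -(31|261)    [261 ≡ 5 mod 8 ⇒ (2|261)^2 = +1]
  = -(261|31)    [QR: 261 ≡ 1 mod 4, sign kept]
  = -(13|31)    [261 ≡ 13 mod 31]
  = -(31|13)    [QR: 13 ≡ 1 mod 4, sign kept]
  = -(5|13)    [31 ≡ 5 mod 13]
  = -(13|5)    [QR: 5 ≡ 1 mod 4, sign kept]
  = -(3|5)    [13 ≡ 3 mod 5]
  = -(5|3)    [QR: 5 ≡ 1 mod 4, sign kept]
  = -(2|3)    [5 ≡ 2 mod 3]
  = (1|3)    [3 ≡ 3 mod 8 ⇒ (2|3) = -1]
  = 1    [(1|3) = 1]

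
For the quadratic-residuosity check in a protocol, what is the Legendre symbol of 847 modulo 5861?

(847/5861)
  = (5861/847)    [QR: 5861 ≡ 1 mod 4, sign kept]
  = (779/847)    [5861 ≡ 779 mod 847]
  = -(847/779)    [QR: both ≡ 3 mod 4, sign flips]
  = -(68/779)    [847 ≡ 68 mod 779]
  = -(17/779)    [779 ≡ 3 mod 8 ⇒ (2/779)^2 = +1]
  = -(779/17)    [QR: 17 ≡ 1 mod 4, sign kept]
  = -(14/17)    [779 ≡ 14 mod 17]
  = -(7/17)    [17 ≡ 1 mod 8 ⇒ (2/17) = +1]
  = -(17/7)    [QR: 17 ≡ 1 mod 4, sign kept]
  = -(3/7)    [17 ≡ 3 mod 7]
  = (7/3)    [QR: both ≡ 3 mod 4, sign flips]
  = (1/3)    [7 ≡ 1 mod 3]
  = 1    [(1/3) = 1]

1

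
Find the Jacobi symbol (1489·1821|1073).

1

By multiplicativity, (1489·1821|1073) = (1489|1073)·(1821|1073).
First factor (1489|1073):
(1489|1073)
  = (416|1073)    [1489 ≡ 416 mod 1073]
  = (13|1073)    [1073 ≡ 1 mod 8 ⇒ (2|1073)^5 = +1]
  = (1073|13)    [QR: 13 ≡ 1 mod 4, sign kept]
  = (7|13)    [1073 ≡ 7 mod 13]
  = (13|7)    [QR: 13 ≡ 1 mod 4, sign kept]
  = (6|7)    [13 ≡ 6 mod 7]
  = (3|7)    [7 ≡ 7 mod 8 ⇒ (2|7) = +1]
  = -(7|3)    [QR: both ≡ 3 mod 4, sign flips]
  = -(1|3)    [7 ≡ 1 mod 3]
  = -1    [(1|3) = 1]
Second factor (1821|1073):
(1821|1073)
  = (748|1073)    [1821 ≡ 748 mod 1073]
  = (187|1073)    [1073 ≡ 1 mod 8 ⇒ (2|1073)^2 = +1]
  = (1073|187)    [QR: 1073 ≡ 1 mod 4, sign kept]
  = (138|187)    [1073 ≡ 138 mod 187]
  = -(69|187)    [187 ≡ 3 mod 8 ⇒ (2|187) = -1]
  = -(187|69)    [QR: 69 ≡ 1 mod 4, sign kept]
  = -(49|69)    [187 ≡ 49 mod 69]
  = -(69|49)    [QR: 49 ≡ 1 mod 4, sign kept]
  = -(20|49)    [69 ≡ 20 mod 49]
  = -(5|49)    [49 ≡ 1 mod 8 ⇒ (2|49)^2 = +1]
  = -(49|5)    [QR: 5 ≡ 1 mod 4, sign kept]
  = -(4|5)    [49 ≡ 4 mod 5]
  = -(1|5)    [5 ≡ 5 mod 8 ⇒ (2|5)^2 = +1]
  = -1    [(1|5) = 1]
Product: (-1)·(-1) = 1.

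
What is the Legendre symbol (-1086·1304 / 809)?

By multiplicativity, (-1086·1304 / 809) = (-1086 / 809)·(1304 / 809).
First factor (-1086 / 809):
Pull out -1: (-1086 / 809) = (-1 / 809)·(1086 / 809). Since 809 ≡ 1 (mod 4), (-1 / 809) = +1. Now have (1086 / 809).
Reduce the numerator: 1086 ≡ 277 (mod 809), so (1086 / 809) = (277 / 809).
277 ≡ 1 (mod 4), so quadratic reciprocity gives (277 / 809) = (809 / 277). Reduce: 809 ≡ 255 (mod 277). Now have (255 / 277).
277 ≡ 1 (mod 4), so quadratic reciprocity gives (255 / 277) = (277 / 255). Reduce: 277 ≡ 22 (mod 255). Now have (22 / 255).
Factor out 2: 22 = 2·11. Since 255 ≡ 7 (mod 8), (2 / 255) = +1. Now have (11 / 255).
Both 11 ≡ 3 and 255 ≡ 3 (mod 4), so reciprocity gives (11 / 255) = -(255 / 11). Reduce: 255 ≡ 2 (mod 11). Now have -(2 / 11).
Factor out 2: 2 = 2. Since 11 ≡ 3 (mod 8), (2 / 11) = -1. Now have (1 / 11).
(1 / 11) = 1. Collecting the sign factors: 1.
Second factor (1304 / 809):
Reduce the numerator: 1304 ≡ 495 (mod 809), so (1304 / 809) = (495 / 809).
809 ≡ 1 (mod 4), so quadratic reciprocity gives (495 / 809) = (809 / 495). Reduce: 809 ≡ 314 (mod 495). Now have (314 / 495).
Factor out 2: 314 = 2·157. Since 495 ≡ 7 (mod 8), (2 / 495) = +1. Now have (157 / 495).
157 ≡ 1 (mod 4), so quadratic reciprocity gives (157 / 495) = (495 / 157). Reduce: 495 ≡ 24 (mod 157). Now have (24 / 157).
Factor out 2: 24 = 2^3·3. Since 157 ≡ 5 (mod 8), (2 / 157) = -1, and (2 / 157)^3 = -1. Now have -(3 / 157).
157 ≡ 1 (mod 4), so quadratic reciprocity gives (3 / 157) = (157 / 3). Reduce: 157 ≡ 1 (mod 3). Now have -(1 / 3).
(1 / 3) = 1. Collecting the sign factors: -1.
Product: (1)·(-1) = -1.

-1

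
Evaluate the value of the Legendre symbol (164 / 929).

(164 / 929)
  = (41 / 929)    [929 ≡ 1 mod 8 ⇒ (2 / 929)^2 = +1]
  = (929 / 41)    [QR: 41 ≡ 1 mod 4, sign kept]
  = (27 / 41)    [929 ≡ 27 mod 41]
  = (41 / 27)    [QR: 41 ≡ 1 mod 4, sign kept]
  = (14 / 27)    [41 ≡ 14 mod 27]
  = -(7 / 27)    [27 ≡ 3 mod 8 ⇒ (2 / 27) = -1]
  = (27 / 7)    [QR: both ≡ 3 mod 4, sign flips]
  = (6 / 7)    [27 ≡ 6 mod 7]
  = (3 / 7)    [7 ≡ 7 mod 8 ⇒ (2 / 7) = +1]
  = -(7 / 3)    [QR: both ≡ 3 mod 4, sign flips]
  = -(1 / 3)    [7 ≡ 1 mod 3]
  = -1    [(1 / 3) = 1]

-1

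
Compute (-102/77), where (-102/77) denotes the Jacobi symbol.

Reduce the numerator: -102 ≡ 52 (mod 77), so (-102/77) = (52/77).
Factor out 2: 52 = 2^2·13. Since 77 ≡ 5 (mod 8), (2/77) = -1, and (2/77)^2 = +1. Now have (13/77).
13 ≡ 1 (mod 4), so quadratic reciprocity gives (13/77) = (77/13). Reduce: 77 ≡ 12 (mod 13). Now have (12/13).
Factor out 2: 12 = 2^2·3. Since 13 ≡ 5 (mod 8), (2/13) = -1, and (2/13)^2 = +1. Now have (3/13).
13 ≡ 1 (mod 4), so quadratic reciprocity gives (3/13) = (13/3). Reduce: 13 ≡ 1 (mod 3). Now have (1/3).
(1/3) = 1. Collecting the sign factors: 1.

1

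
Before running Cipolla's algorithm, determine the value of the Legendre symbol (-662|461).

Pull out -1: (-662|461) = (-1|461)·(662|461). Since 461 ≡ 1 (mod 4), (-1|461) = +1. Now have (662|461).
Reduce the numerator: 662 ≡ 201 (mod 461), so (662|461) = (201|461).
201 ≡ 1 (mod 4), so quadratic reciprocity gives (201|461) = (461|201). Reduce: 461 ≡ 59 (mod 201). Now have (59|201).
201 ≡ 1 (mod 4), so quadratic reciprocity gives (59|201) = (201|59). Reduce: 201 ≡ 24 (mod 59). Now have (24|59).
Factor out 2: 24 = 2^3·3. Since 59 ≡ 3 (mod 8), (2|59) = -1, and (2|59)^3 = -1. Now have -(3|59).
Both 3 ≡ 3 and 59 ≡ 3 (mod 4), so reciprocity gives (3|59) = -(59|3). Reduce: 59 ≡ 2 (mod 3). Now have (2|3).
Factor out 2: 2 = 2. Since 3 ≡ 3 (mod 8), (2|3) = -1. Now have -(1|3).
(1|3) = 1. Collecting the sign factors: -1.

-1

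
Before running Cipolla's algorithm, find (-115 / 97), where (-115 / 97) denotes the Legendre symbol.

1

(-115 / 97)
  = (115 / 97)    [97 ≡ 1 mod 4 ⇒ (-1 / 97) = +1]
  = (18 / 97)    [115 ≡ 18 mod 97]
  = (9 / 97)    [97 ≡ 1 mod 8 ⇒ (2 / 97) = +1]
  = (97 / 9)    [QR: 9 ≡ 1 mod 4, sign kept]
  = (7 / 9)    [97 ≡ 7 mod 9]
  = (9 / 7)    [QR: 9 ≡ 1 mod 4, sign kept]
  = (2 / 7)    [9 ≡ 2 mod 7]
  = (1 / 7)    [7 ≡ 7 mod 8 ⇒ (2 / 7) = +1]
  = 1    [(1 / 7) = 1]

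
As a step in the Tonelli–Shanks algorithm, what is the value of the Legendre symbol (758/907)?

(758/907)
  = -(379/907)    [907 ≡ 3 mod 8 ⇒ (2/907) = -1]
  = (907/379)    [QR: both ≡ 3 mod 4, sign flips]
  = (149/379)    [907 ≡ 149 mod 379]
  = (379/149)    [QR: 149 ≡ 1 mod 4, sign kept]
  = (81/149)    [379 ≡ 81 mod 149]
  = (149/81)    [QR: 81 ≡ 1 mod 4, sign kept]
  = (68/81)    [149 ≡ 68 mod 81]
  = (17/81)    [81 ≡ 1 mod 8 ⇒ (2/81)^2 = +1]
  = (81/17)    [QR: 17 ≡ 1 mod 4, sign kept]
  = (13/17)    [81 ≡ 13 mod 17]
  = (17/13)    [QR: 13 ≡ 1 mod 4, sign kept]
  = (4/13)    [17 ≡ 4 mod 13]
  = (1/13)    [13 ≡ 5 mod 8 ⇒ (2/13)^2 = +1]
  = 1    [(1/13) = 1]

1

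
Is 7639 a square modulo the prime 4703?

(7639|4703)
  = (2936|4703)    [7639 ≡ 2936 mod 4703]
  = (367|4703)    [4703 ≡ 7 mod 8 ⇒ (2|4703)^3 = +1]
  = -(4703|367)    [QR: both ≡ 3 mod 4, sign flips]
  = -(299|367)    [4703 ≡ 299 mod 367]
  = (367|299)    [QR: both ≡ 3 mod 4, sign flips]
  = (68|299)    [367 ≡ 68 mod 299]
  = (17|299)    [299 ≡ 3 mod 8 ⇒ (2|299)^2 = +1]
  = (299|17)    [QR: 17 ≡ 1 mod 4, sign kept]
  = (10|17)    [299 ≡ 10 mod 17]
  = (5|17)    [17 ≡ 1 mod 8 ⇒ (2|17) = +1]
  = (17|5)    [QR: 5 ≡ 1 mod 4, sign kept]
  = (2|5)    [17 ≡ 2 mod 5]
  = -(1|5)    [5 ≡ 5 mod 8 ⇒ (2|5) = -1]
  = -1    [(1|5) = 1]
The Legendre symbol is -1, so x^2 ≡ 7639 (mod 4703) has no solution.

no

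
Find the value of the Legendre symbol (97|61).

1

(97|61)
  = (36|61)    [97 ≡ 36 mod 61]
  = (9|61)    [61 ≡ 5 mod 8 ⇒ (2|61)^2 = +1]
  = (61|9)    [QR: 9 ≡ 1 mod 4, sign kept]
  = (7|9)    [61 ≡ 7 mod 9]
  = (9|7)    [QR: 9 ≡ 1 mod 4, sign kept]
  = (2|7)    [9 ≡ 2 mod 7]
  = (1|7)    [7 ≡ 7 mod 8 ⇒ (2|7) = +1]
  = 1    [(1|7) = 1]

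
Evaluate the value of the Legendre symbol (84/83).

Reduce the numerator: 84 ≡ 1 (mod 83), so (84/83) = (1/83).
(1/83) = 1. Collecting the sign factors: 1.

1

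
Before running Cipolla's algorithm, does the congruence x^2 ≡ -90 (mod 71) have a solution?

Pull out -1: (-90/71) = (-1/71)·(90/71). Since 71 ≡ 3 (mod 4), (-1/71) = -1. Now have -(90/71).
Reduce the numerator: 90 ≡ 19 (mod 71), so (90/71) = (19/71).
Both 19 ≡ 3 and 71 ≡ 3 (mod 4), so reciprocity gives (19/71) = -(71/19). Reduce: 71 ≡ 14 (mod 19). Now have (14/19).
Factor out 2: 14 = 2·7. Since 19 ≡ 3 (mod 8), (2/19) = -1. Now have -(7/19).
Both 7 ≡ 3 and 19 ≡ 3 (mod 4), so reciprocity gives (7/19) = -(19/7). Reduce: 19 ≡ 5 (mod 7). Now have (5/7).
5 ≡ 1 (mod 4), so quadratic reciprocity gives (5/7) = (7/5). Reduce: 7 ≡ 2 (mod 5). Now have (2/5).
Factor out 2: 2 = 2. Since 5 ≡ 5 (mod 8), (2/5) = -1. Now have -(1/5).
(1/5) = 1. Collecting the sign factors: -1.
The Legendre symbol is -1, so x^2 ≡ -90 (mod 71) has no solution.

no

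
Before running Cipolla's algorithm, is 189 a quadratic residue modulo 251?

yes

189 ≡ 1 (mod 4), so quadratic reciprocity gives (189/251) = (251/189). Reduce: 251 ≡ 62 (mod 189). Now have (62/189).
Factor out 2: 62 = 2·31. Since 189 ≡ 5 (mod 8), (2/189) = -1. Now have -(31/189).
189 ≡ 1 (mod 4), so quadratic reciprocity gives (31/189) = (189/31). Reduce: 189 ≡ 3 (mod 31). Now have -(3/31).
Both 3 ≡ 3 and 31 ≡ 3 (mod 4), so reciprocity gives (3/31) = -(31/3). Reduce: 31 ≡ 1 (mod 3). Now have (1/3).
(1/3) = 1. Collecting the sign factors: 1.
(189/251) = 1, and 251 is prime, so 189 is a quadratic residue mod 251.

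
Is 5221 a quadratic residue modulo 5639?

5221 ≡ 1 (mod 4), so quadratic reciprocity gives (5221/5639) = (5639/5221). Reduce: 5639 ≡ 418 (mod 5221). Now have (418/5221).
Factor out 2: 418 = 2·209. Since 5221 ≡ 5 (mod 8), (2/5221) = -1. Now have -(209/5221).
209 ≡ 1 (mod 4), so quadratic reciprocity gives (209/5221) = (5221/209). Reduce: 5221 ≡ 205 (mod 209). Now have -(205/209).
205 ≡ 1 (mod 4), so quadratic reciprocity gives (205/209) = (209/205). Reduce: 209 ≡ 4 (mod 205). Now have -(4/205).
Factor out 2: 4 = 2^2. Since 205 ≡ 5 (mod 8), (2/205) = -1, and (2/205)^2 = +1. Now have -(1/205).
(1/205) = 1. Collecting the sign factors: -1.
(5221/5639) = -1, and 5639 is prime, so 5221 is not a quadratic residue mod 5639.

no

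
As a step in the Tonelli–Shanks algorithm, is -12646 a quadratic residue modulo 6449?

(-12646|6449)
  = (12646|6449)    [6449 ≡ 1 mod 4 ⇒ (-1|6449) = +1]
  = (6197|6449)    [12646 ≡ 6197 mod 6449]
  = (6449|6197)    [QR: 6197 ≡ 1 mod 4, sign kept]
  = (252|6197)    [6449 ≡ 252 mod 6197]
  = (63|6197)    [6197 ≡ 5 mod 8 ⇒ (2|6197)^2 = +1]
  = (6197|63)    [QR: 6197 ≡ 1 mod 4, sign kept]
  = (23|63)    [6197 ≡ 23 mod 63]
  = -(63|23)    [QR: both ≡ 3 mod 4, sign flips]
  = -(17|23)    [63 ≡ 17 mod 23]
  = -(23|17)    [QR: 17 ≡ 1 mod 4, sign kept]
  = -(6|17)    [23 ≡ 6 mod 17]
  = -(3|17)    [17 ≡ 1 mod 8 ⇒ (2|17) = +1]
  = -(17|3)    [QR: 17 ≡ 1 mod 4, sign kept]
  = -(2|3)    [17 ≡ 2 mod 3]
  = (1|3)    [3 ≡ 3 mod 8 ⇒ (2|3) = -1]
  = 1    [(1|3) = 1]
The Legendre symbol is 1, so x^2 ≡ -12646 (mod 6449) has solution.

yes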